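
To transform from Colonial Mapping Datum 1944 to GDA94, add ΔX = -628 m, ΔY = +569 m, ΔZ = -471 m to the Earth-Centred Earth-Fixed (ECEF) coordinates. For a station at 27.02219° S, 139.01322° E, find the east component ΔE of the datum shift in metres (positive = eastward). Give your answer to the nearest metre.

ΔE = -18 m

At φ = -27.02219°, λ = 139.01322°: sin φ = -0.454336, cos φ = 0.890831, sin λ = 0.655885, cos λ = -0.754861.
ΔE = −sin λ·ΔX + cos λ·ΔY = −(0.655885)·(-628) + (-0.754861)·(569) = -17.62 m.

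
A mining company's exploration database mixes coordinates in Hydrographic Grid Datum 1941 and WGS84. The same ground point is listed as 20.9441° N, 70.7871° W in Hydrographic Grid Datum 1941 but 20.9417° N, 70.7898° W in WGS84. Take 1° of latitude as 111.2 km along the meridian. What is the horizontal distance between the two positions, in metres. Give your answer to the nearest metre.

387 m

Δφ = 20.9417° − 20.9441° = -0.0024°; Δλ = -70.7898° − -70.7871° = -0.0027°.
ΔN = Δφ × 111200 = -266.9 m; ΔE = Δλ × 111200 × cos(20.9441°) = -0.0027 × 111200 × 0.933930 = -280.4 m.
Distance = √(ΔE² + ΔN²) = √((-280.4)² + (-266.9)²) = 387.1 m.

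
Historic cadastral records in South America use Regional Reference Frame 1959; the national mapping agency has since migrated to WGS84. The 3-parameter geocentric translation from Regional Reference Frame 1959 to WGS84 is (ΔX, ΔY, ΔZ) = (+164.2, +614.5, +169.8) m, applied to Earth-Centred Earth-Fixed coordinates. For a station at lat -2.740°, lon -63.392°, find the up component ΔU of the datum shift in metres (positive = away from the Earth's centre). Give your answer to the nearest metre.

ΔU = -483 m

The local up (radial) axis is (cos φ cos λ, cos φ sin λ, sin φ), giving ΔU = 73.458 − 548.791 − 8.117 = -483.45 m.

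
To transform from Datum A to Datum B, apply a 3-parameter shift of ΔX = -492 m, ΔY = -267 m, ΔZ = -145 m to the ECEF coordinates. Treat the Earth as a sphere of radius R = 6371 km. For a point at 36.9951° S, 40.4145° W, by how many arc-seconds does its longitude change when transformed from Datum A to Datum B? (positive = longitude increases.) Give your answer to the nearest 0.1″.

sin φ = -0.601747, cos φ = 0.798687, sin λ = -0.648313, cos λ = 0.761374.
East component: ΔE = −sin λ·ΔX + cos λ·ΔY = −(-0.648313)(-492) + (0.761374)(-267) = -522.26 m.
1° of latitude spans πR/180 = 111195 m; at latitude φ, 1° of longitude spans that × cos φ = 88809.9 m, so Δλ = -522.26 / 88809.9 × 3600 = -21.170″.

Δλ = -21.2″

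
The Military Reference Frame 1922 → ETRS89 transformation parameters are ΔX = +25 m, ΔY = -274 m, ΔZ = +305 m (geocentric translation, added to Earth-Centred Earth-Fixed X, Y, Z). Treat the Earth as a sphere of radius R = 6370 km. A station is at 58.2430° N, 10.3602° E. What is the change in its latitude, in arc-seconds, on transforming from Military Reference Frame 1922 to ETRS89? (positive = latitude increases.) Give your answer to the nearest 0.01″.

Δφ = 5.88″

sin φ = 0.850288, cos φ = 0.526318, sin λ = 0.179836, cos λ = 0.983697.
North component: ΔN = −sin φ cos λ·ΔX − sin φ sin λ·ΔY + cos φ·ΔZ = −(0.850288)(0.983697)(25) − (0.850288)(0.179836)(-274) + (0.526318)(305) = 181.51 m.
1° of latitude spans πR/180 = 111177 m, so Δφ = 181.51 / 111177 × 3600 = 5.878″.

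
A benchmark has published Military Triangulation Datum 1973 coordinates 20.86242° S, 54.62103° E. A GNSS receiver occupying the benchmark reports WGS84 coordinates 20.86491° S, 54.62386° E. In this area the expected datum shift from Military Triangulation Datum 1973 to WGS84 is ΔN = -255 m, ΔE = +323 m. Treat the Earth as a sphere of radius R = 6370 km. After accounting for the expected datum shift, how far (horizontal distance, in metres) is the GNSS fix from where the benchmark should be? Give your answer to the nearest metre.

36 m

Observed coordinate differences: Δφ = -0.00249°, Δλ = +0.00283°.
Converting to metres (1° lat = 111177 m, cos φ = 0.934438): observed ΔN = -276.8 m, observed ΔE = 294.0 m.
Subtracting the expected shift leaves a residual of -276.8 − (-255) = -21.8 m north and 294.0 − (323) = -29.0 m east.
Residual distance = √((-21.8)² + (-29.0)²) = 36.3 m.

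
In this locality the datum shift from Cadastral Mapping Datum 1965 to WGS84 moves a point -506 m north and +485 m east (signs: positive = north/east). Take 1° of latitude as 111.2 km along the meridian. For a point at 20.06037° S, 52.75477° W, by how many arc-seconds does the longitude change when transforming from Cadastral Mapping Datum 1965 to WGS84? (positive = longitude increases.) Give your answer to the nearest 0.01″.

At latitude -20.06037°, cos φ = 0.939332.
1° of longitude at this latitude = 111.2 × cos φ = 104.45 km, so Δλ = 485.0 / 104453.7 = 0.0046432° = 16.716″.

Δλ = 16.72″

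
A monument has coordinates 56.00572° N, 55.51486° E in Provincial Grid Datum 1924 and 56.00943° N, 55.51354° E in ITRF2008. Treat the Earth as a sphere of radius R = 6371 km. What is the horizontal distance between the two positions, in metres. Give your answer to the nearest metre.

421 m

Δφ = 56.00943° − 56.00572° = +0.00371°; Δλ = 55.51354° − 55.51486° = -0.00132°.
1° along a meridian = πR/180 = 111195 m.
ΔN = Δφ × 111195 = 412.5 m; ΔE = Δλ × 111195 × cos(56.00572°) = -0.00132 × 111195 × 0.559110 = -82.1 m.
Distance = √(ΔE² + ΔN²) = √((-82.1)² + 412.5²) = 420.6 m.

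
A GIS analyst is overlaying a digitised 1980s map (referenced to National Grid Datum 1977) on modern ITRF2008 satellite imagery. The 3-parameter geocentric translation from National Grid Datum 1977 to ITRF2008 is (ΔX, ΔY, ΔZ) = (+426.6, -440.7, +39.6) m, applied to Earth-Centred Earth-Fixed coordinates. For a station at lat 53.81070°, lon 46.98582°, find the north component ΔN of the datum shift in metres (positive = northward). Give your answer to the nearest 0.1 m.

ΔN = 48.6 m

The local north axis is (−sin φ cos λ, −sin φ sin λ, cos φ), giving ΔN = -234.872 + 260.065 + 23.382 = 48.58 m.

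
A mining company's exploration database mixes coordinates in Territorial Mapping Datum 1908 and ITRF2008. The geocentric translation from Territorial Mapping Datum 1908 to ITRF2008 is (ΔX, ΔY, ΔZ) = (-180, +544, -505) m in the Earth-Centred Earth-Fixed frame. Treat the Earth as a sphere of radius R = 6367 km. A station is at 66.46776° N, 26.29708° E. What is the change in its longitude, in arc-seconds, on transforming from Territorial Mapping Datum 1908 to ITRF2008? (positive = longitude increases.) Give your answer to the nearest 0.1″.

sin φ = 0.916836, cos φ = 0.399265, sin λ = 0.443026, cos λ = 0.896509.
East component: ΔE = −sin λ·ΔX + cos λ·ΔY = −(0.443026)(-180) + (0.896509)(544) = 567.45 m.
1° of latitude spans πR/180 = 111125 m; at latitude φ, 1° of longitude spans that × cos φ = 44368.4 m, so Δλ = 567.45 / 44368.4 × 3600 = 46.042″.

Δλ = 46.0″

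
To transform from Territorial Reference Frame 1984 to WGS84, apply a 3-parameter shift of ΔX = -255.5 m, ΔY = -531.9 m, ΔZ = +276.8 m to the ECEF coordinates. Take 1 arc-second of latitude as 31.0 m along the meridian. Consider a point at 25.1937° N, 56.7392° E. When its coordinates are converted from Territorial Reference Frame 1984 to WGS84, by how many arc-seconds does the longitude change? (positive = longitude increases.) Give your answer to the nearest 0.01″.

Δλ = -2.78″

sin φ = 0.425680, cos φ = 0.904874, sin λ = 0.836183, cos λ = 0.548451.
East component: ΔE = −sin λ·ΔX + cos λ·ΔY = −(0.836183)(-255.5) + (0.548451)(-531.9) = -78.08 m.
1° of latitude spans 3600 × 31.00 = 111600 m; at latitude φ, 1° of longitude spans that × cos φ = 100983.9 m, so Δλ = -78.08 / 100983.9 × 3600 = -2.783″.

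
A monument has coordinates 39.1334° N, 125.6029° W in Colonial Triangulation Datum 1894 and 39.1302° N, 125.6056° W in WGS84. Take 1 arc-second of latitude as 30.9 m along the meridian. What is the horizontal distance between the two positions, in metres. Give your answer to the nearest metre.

Δφ = 39.1302° − 39.1334° = -0.0032°; Δλ = -125.6056° − -125.6029° = -0.0027°.
1° of latitude = 3600 × 30.90 = 111240 m.
ΔN = Δφ × 111240 = -356.0 m; ΔE = Δλ × 111240 × cos(39.1334°) = -0.0027 × 111240 × 0.775679 = -233.0 m.
Distance = √(ΔE² + ΔN²) = √((-233.0)² + (-356.0)²) = 425.4 m.

425 m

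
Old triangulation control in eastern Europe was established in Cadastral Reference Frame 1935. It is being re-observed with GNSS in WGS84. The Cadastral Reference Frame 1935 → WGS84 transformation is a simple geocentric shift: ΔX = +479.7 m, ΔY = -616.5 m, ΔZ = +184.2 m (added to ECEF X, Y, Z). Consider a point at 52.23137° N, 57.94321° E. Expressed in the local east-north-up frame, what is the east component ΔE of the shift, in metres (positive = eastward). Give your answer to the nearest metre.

ΔE = -734 m

At φ = 52.23137°, λ = 57.94321°: sin φ = 0.790490, cos φ = 0.612474, sin λ = 0.847522, cos λ = 0.530760.
ΔE = −sin λ·ΔX + cos λ·ΔY = −(0.847522)·(479.7) + (0.530760)·(-616.5) = -733.77 m.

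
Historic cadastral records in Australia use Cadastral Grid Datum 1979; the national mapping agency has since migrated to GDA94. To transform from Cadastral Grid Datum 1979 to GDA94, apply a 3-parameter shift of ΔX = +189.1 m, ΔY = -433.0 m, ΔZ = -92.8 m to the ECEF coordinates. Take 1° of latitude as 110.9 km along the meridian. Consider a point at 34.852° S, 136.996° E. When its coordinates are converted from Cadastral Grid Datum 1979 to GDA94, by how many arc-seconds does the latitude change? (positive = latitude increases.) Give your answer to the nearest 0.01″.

Δφ = -10.52″

sin φ = -0.571459, cos φ = 0.820631, sin λ = 0.682049, cos λ = -0.731306.
North component: ΔN = −sin φ cos λ·ΔX − sin φ sin λ·ΔY + cos φ·ΔZ = −(-0.571459)(-0.731306)(189.1) − (-0.571459)(0.682049)(-433.0) + (0.820631)(-92.8) = -323.95 m.
1° of latitude spans 110900 m, so Δφ = -323.95 / 110900 × 3600 = -10.516″.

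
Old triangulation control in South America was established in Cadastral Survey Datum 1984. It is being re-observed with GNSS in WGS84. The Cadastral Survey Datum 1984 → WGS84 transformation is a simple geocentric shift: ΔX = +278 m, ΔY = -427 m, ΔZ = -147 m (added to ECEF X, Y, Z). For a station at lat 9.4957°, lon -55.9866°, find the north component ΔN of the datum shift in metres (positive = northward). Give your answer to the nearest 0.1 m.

ΔN = -229.0 m

The local north axis is (−sin φ cos λ, −sin φ sin λ, cos φ), giving ΔN = -25.655 − 58.391 − 144.986 = -229.03 m.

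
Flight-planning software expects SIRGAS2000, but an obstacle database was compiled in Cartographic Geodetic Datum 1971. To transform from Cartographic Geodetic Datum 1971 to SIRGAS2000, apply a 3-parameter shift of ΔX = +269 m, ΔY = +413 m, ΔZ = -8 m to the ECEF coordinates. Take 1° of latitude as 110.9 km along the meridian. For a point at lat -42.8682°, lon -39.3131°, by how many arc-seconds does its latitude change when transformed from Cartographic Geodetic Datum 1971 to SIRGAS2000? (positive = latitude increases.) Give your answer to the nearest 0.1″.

sin φ = -0.680314, cos φ = 0.732921, sin λ = -0.633558, cos λ = 0.773695.
North component: ΔN = −sin φ cos λ·ΔX − sin φ sin λ·ΔY + cos φ·ΔZ = −(-0.680314)(0.773695)(269) − (-0.680314)(-0.633558)(413) + (0.732921)(-8) = -42.28 m.
1° of latitude spans 110900 m, so Δφ = -42.28 / 110900 × 3600 = -1.373″.

Δφ = -1.4″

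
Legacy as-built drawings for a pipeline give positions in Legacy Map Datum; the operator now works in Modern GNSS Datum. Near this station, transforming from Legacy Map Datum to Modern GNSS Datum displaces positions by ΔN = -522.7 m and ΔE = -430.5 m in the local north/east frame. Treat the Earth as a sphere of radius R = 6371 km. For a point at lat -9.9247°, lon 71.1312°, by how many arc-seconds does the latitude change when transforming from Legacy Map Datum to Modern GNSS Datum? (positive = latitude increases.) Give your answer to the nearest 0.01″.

On a sphere of radius R, 1 rad of latitude = R, so Δφ = ΔN / R = -522.7 / 6371000 = -8.2044e-05 rad = -16.923″.

Δφ = -16.92″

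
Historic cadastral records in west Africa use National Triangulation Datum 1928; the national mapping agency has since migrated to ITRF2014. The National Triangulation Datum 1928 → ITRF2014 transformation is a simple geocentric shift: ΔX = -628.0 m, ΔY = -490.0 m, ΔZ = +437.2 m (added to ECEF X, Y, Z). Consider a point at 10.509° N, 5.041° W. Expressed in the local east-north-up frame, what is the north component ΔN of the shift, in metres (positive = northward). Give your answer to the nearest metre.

The local north axis is (−sin φ cos λ, −sin φ sin λ, cos φ), giving ΔN = 114.098 − 7.853 + 429.867 = 536.11 m.

ΔN = 536 m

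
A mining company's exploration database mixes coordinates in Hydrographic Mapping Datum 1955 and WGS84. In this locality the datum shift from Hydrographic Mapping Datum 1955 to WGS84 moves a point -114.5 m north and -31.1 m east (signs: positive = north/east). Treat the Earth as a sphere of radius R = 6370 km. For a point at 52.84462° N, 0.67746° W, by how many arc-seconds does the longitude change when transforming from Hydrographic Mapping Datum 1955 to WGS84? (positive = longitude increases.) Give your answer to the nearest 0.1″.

Δλ = -1.7″

At latitude 52.84462°, cos φ = 0.603979.
One radian of longitude at latitude φ spans R cos φ, so Δλ = ΔE / (R cos φ) = -31.1 / (6370000 × 0.603979) = -8.0835e-06 rad = -1.667″.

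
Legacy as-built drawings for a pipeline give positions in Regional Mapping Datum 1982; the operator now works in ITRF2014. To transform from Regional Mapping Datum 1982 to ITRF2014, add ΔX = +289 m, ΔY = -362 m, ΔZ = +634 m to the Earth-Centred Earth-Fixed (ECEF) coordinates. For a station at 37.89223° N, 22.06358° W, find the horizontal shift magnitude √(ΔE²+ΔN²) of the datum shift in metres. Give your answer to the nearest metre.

339 m

At φ = 37.89223°, λ = -22.06358°: sin φ = 0.614178, cos φ = 0.789167, sin λ = -0.375635, cos λ = 0.926768.
ΔE = −sin λ·ΔX + cos λ·ΔY = −(-0.375635)·(289) + (0.926768)·(-362) = -226.93 m.
ΔN = −sin φ cos λ·ΔX − sin φ sin λ·ΔY + cos φ·ΔZ = −(0.614178)(0.926768)(289) − (0.614178)(-0.375635)(-362) + (0.789167)(634) = 252.32 m.
Horizontal magnitude = √(ΔE² + ΔN²) = √((-226.93)² + 252.32²) = 339.35 m.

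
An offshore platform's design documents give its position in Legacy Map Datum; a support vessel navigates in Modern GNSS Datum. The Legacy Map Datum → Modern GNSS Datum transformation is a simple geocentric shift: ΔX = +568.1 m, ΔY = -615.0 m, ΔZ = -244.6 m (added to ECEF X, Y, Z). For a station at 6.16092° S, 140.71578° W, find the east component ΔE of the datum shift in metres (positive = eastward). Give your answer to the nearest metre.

ΔE = 836 m

At φ = -6.16092°, λ = -140.71578°: sin φ = -0.107321, cos φ = 0.994224, sin λ = -0.633168, cos λ = -0.774015.
ΔE = −sin λ·ΔX + cos λ·ΔY = −(-0.633168)·(568.1) + (-0.774015)·(-615.0) = 835.72 m.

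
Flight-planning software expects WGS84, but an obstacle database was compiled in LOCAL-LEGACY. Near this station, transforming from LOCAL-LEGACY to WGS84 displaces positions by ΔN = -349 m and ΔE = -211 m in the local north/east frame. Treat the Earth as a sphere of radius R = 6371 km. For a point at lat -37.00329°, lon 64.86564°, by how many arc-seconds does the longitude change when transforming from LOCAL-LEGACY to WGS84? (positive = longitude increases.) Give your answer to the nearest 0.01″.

At latitude -37.00329°, cos φ = 0.798601.
One radian of longitude at latitude φ spans R cos φ, so Δλ = ΔE / (R cos φ) = -211.0 / (6371000 × 0.798601) = -4.1471e-05 rad = -8.554″.

Δλ = -8.55″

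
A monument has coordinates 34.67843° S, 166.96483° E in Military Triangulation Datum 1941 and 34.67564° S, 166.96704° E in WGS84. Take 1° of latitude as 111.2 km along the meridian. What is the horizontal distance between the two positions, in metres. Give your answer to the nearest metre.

370 m

Δφ = -34.67564° − -34.67843° = +0.00279°; Δλ = 166.96704° − 166.96483° = +0.00221°.
ΔN = Δφ × 111200 = 310.2 m; ΔE = Δλ × 111200 × cos(-34.67843°) = +0.00221 × 111200 × 0.822358 = 202.1 m.
Distance = √(ΔE² + ΔN²) = √(202.1² + 310.2²) = 370.3 m.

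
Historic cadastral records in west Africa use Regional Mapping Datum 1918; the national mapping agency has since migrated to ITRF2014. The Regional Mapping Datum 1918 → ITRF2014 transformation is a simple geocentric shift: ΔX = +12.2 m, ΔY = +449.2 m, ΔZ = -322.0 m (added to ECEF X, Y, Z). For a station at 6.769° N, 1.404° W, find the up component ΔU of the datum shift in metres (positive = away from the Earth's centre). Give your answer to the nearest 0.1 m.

ΔU = -36.8 m

At φ = 6.769°, λ = -1.404°: sin φ = 0.117867, cos φ = 0.993029, sin λ = -0.024502, cos λ = 0.999700.
ΔU = cos φ cos λ·ΔX + cos φ sin λ·ΔY + sin φ·ΔZ = (0.993029)(0.999700)(12.2) + (0.993029)(-0.024502)(449.2) + (0.117867)(-322.0) = -36.77 m.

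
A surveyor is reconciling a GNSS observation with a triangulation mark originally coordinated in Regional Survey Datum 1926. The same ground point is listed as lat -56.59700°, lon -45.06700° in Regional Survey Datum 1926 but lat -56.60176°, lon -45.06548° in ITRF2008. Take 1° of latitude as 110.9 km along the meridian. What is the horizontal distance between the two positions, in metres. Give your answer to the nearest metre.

Δφ = -56.60176° − -56.59700° = -0.00476°; Δλ = -45.06548° − -45.06700° = +0.00152°.
ΔN = Δφ × 110900 = -527.9 m; ΔE = Δλ × 110900 × cos(-56.59700°) = +0.00152 × 110900 × 0.550524 = 92.8 m.
Distance = √(ΔE² + ΔN²) = √(92.8² + (-527.9)²) = 536.0 m.

536 m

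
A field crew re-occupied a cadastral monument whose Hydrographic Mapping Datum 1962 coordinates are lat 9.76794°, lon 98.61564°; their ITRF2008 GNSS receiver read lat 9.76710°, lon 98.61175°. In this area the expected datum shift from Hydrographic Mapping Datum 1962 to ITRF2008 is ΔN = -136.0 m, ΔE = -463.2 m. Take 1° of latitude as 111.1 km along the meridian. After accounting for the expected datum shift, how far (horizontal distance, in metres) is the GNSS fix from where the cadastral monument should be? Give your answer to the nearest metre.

57 m

Observed coordinate differences: Δφ = -0.00084°, Δλ = -0.00389°.
Converting to metres (1° lat = 111100 m, cos φ = 0.985503): observed ΔN = -93.3 m, observed ΔE = -425.9 m.
Subtracting the expected shift leaves a residual of -93.3 − (-136.0) = 42.7 m north and -425.9 − (-463.2) = 37.3 m east.
Residual distance = √(42.7² + 37.3²) = 56.7 m.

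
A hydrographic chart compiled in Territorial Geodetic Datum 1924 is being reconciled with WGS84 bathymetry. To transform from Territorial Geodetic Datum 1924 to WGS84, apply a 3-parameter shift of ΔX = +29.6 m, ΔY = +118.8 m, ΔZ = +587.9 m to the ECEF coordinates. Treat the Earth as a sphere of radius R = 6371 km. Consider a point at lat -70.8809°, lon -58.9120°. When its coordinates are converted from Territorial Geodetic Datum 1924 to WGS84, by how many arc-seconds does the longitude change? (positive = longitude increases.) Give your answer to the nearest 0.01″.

Δλ = 8.57″

sin φ = -0.944840, cos φ = 0.327533, sin λ = -0.856375, cos λ = 0.516354.
East component: ΔE = −sin λ·ΔX + cos λ·ΔY = −(-0.856375)(29.6) + (0.516354)(118.8) = 86.69 m.
1° of latitude spans πR/180 = 111195 m; at latitude φ, 1° of longitude spans that × cos φ = 36420.0 m, so Δλ = 86.69 / 36420.0 × 3600 = 8.569″.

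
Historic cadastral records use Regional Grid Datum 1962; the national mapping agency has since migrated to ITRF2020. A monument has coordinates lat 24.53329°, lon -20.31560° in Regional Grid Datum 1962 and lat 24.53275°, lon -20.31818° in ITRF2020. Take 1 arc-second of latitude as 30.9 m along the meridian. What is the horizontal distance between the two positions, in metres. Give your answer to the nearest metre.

268 m

Δφ = 24.53275° − 24.53329° = -0.00054°; Δλ = -20.31818° − -20.31560° = -0.00258°.
1° of latitude = 3600 × 30.90 = 111240 m.
ΔN = Δφ × 111240 = -60.1 m; ΔE = Δλ × 111240 × cos(24.53329°) = -0.00258 × 111240 × 0.909720 = -261.1 m.
Distance = √(ΔE² + ΔN²) = √((-261.1)² + (-60.1)²) = 267.9 m.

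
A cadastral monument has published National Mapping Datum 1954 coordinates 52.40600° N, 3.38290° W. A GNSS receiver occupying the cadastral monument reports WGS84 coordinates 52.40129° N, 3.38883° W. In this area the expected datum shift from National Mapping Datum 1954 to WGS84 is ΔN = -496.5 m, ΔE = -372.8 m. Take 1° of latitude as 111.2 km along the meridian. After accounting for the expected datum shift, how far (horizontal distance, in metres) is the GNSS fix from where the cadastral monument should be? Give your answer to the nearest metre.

Observed coordinate differences: Δφ = -0.00471°, Δλ = -0.00593°.
Converting to metres (1° lat = 111200 m, cos φ = 0.610062): observed ΔN = -523.8 m, observed ΔE = -402.3 m.
Subtracting the expected shift leaves a residual of -523.8 − (-496.5) = -27.3 m north and -402.3 − (-372.8) = -29.5 m east.
Residual distance = √((-27.3)² + (-29.5)²) = 40.2 m.

40 m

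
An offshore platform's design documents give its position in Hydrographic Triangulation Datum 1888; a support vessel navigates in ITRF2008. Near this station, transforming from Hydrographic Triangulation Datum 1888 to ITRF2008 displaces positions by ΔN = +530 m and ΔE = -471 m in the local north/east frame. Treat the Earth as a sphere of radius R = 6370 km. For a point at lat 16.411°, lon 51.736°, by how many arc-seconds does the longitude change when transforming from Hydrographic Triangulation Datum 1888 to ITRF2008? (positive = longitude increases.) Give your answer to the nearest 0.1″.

Δλ = -15.9″

At latitude 16.411°, cos φ = 0.959260.
One radian of longitude at latitude φ spans R cos φ, so Δλ = ΔE / (R cos φ) = -471.0 / (6370000 × 0.959260) = -7.7081e-05 rad = -15.899″.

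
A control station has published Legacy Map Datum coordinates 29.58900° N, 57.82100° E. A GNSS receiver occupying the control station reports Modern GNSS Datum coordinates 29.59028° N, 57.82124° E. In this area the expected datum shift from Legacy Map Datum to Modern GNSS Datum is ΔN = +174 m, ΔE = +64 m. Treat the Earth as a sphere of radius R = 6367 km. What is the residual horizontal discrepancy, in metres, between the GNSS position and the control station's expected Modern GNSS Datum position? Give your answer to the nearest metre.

Observed coordinate differences: Δφ = +0.00128°, Δλ = +0.00024°.
Converting to metres (1° lat = 111125 m, cos φ = 0.869590): observed ΔN = 142.2 m, observed ΔE = 23.2 m.
Subtracting the expected shift leaves a residual of 142.2 − (174) = -31.8 m north and 23.2 − (64) = -40.8 m east.
Residual distance = √((-31.8)² + (-40.8)²) = 51.7 m.

52 m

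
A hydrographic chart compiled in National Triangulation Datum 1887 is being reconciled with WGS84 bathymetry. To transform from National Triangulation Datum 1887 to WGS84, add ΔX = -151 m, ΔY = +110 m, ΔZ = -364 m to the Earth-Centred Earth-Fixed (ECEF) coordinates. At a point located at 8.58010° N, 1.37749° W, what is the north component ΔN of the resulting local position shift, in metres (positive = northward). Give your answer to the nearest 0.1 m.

ΔN = -337.0 m

At φ = 8.58010°, λ = -1.37749°: sin φ = 0.149192, cos φ = 0.988808, sin λ = -0.024039, cos λ = 0.999711.
ΔN = −sin φ cos λ·ΔX − sin φ sin λ·ΔY + cos φ·ΔZ = −(0.149192)(0.999711)(-151) − (0.149192)(-0.024039)(110) + (0.988808)(-364) = -337.01 m.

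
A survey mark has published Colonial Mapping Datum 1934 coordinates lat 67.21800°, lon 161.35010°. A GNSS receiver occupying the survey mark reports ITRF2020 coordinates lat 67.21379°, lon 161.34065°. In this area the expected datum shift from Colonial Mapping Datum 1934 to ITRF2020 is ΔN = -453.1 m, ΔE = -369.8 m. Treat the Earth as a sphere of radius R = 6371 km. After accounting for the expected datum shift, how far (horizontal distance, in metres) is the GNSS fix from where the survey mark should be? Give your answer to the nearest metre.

Observed coordinate differences: Δφ = -0.00421°, Δλ = -0.00945°.
Converting to metres (1° lat = 111195 m, cos φ = 0.387226): observed ΔN = -468.1 m, observed ΔE = -406.9 m.
Subtracting the expected shift leaves a residual of -468.1 − (-453.1) = -15.0 m north and -406.9 − (-369.8) = -37.1 m east.
Residual distance = √((-15.0)² + (-37.1)²) = 40.0 m.

40 m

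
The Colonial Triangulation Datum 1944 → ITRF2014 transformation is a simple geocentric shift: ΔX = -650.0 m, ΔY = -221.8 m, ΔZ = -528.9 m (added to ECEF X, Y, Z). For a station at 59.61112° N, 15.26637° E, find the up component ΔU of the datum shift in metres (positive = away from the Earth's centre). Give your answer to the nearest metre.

ΔU = -803 m

At φ = 59.61112°, λ = 15.26637°: sin φ = 0.862612, cos φ = 0.505866, sin λ = 0.263307, cos λ = 0.964712.
ΔU = cos φ cos λ·ΔX + cos φ sin λ·ΔY + sin φ·ΔZ = (0.505866)(0.964712)(-650.0) + (0.505866)(0.263307)(-221.8) + (0.862612)(-528.9) = -802.99 m.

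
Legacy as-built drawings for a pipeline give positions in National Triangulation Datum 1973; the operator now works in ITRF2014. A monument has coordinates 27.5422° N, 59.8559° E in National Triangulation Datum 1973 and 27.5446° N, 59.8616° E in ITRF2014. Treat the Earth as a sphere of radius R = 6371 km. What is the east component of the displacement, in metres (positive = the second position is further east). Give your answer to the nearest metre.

ΔE = 562 m

Δφ = 27.5446° − 27.5422° = +0.0024°; Δλ = 59.8616° − 59.8559° = +0.0057°.
1° along a meridian = πR/180 = 111195 m.
ΔN = Δφ × 111195 = 266.9 m; ΔE = Δλ × 111195 × cos(27.5422°) = +0.0057 × 111195 × 0.886671 = 562.0 m.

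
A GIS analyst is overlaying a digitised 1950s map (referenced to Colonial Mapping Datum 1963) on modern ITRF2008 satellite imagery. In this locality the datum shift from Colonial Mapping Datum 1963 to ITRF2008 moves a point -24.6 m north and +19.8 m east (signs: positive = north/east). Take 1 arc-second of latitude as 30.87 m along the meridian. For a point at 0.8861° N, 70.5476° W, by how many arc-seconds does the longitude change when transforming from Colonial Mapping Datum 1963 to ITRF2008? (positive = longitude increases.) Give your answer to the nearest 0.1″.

Δλ = 0.6″

At latitude 0.8861°, cos φ = 0.999880.
1″ of longitude at this latitude = 30.87 × cos φ = 30.8663 m, so Δλ = 19.8 / 30.8663 = 0.641″.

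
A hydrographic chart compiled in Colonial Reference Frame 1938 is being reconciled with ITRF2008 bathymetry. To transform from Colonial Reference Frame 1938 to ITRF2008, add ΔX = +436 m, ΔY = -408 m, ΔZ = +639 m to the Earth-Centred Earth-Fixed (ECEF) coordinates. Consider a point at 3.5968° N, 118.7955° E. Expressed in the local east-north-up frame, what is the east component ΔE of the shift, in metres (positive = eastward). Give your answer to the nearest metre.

ΔE = -186 m

At φ = 3.5968°, λ = 118.7955°: sin φ = 0.062735, cos φ = 0.998030, sin λ = 0.876345, cos λ = -0.481685.
ΔE = −sin λ·ΔX + cos λ·ΔY = −(0.876345)·(436) + (-0.481685)·(-408) = -185.56 m.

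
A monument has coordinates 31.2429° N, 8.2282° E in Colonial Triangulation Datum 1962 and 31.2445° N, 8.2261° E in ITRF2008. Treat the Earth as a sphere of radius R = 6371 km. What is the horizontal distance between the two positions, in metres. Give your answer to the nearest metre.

267 m

Δφ = 31.2445° − 31.2429° = +0.0016°; Δλ = 8.2261° − 8.2282° = -0.0021°.
1° along a meridian = πR/180 = 111195 m.
ΔN = Δφ × 111195 = 177.9 m; ΔE = Δλ × 111195 × cos(31.2429°) = -0.0021 × 111195 × 0.854976 = -199.6 m.
Distance = √(ΔE² + ΔN²) = √((-199.6)² + 177.9²) = 267.4 m.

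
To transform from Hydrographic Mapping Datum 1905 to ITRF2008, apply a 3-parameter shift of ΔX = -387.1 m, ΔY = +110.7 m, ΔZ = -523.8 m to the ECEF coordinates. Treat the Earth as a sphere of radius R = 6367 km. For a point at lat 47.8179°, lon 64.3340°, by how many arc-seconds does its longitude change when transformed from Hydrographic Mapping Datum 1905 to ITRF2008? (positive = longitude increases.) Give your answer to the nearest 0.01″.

sin φ = 0.741014, cos φ = 0.671489, sin λ = 0.901334, cos λ = 0.433124.
East component: ΔE = −sin λ·ΔX + cos λ·ΔY = −(0.901334)(-387.1) + (0.433124)(110.7) = 396.85 m.
1° of latitude spans πR/180 = 111125 m; at latitude φ, 1° of longitude spans that × cos φ = 74619.3 m, so Δλ = 396.85 / 74619.3 × 3600 = 19.146″.

Δλ = 19.15″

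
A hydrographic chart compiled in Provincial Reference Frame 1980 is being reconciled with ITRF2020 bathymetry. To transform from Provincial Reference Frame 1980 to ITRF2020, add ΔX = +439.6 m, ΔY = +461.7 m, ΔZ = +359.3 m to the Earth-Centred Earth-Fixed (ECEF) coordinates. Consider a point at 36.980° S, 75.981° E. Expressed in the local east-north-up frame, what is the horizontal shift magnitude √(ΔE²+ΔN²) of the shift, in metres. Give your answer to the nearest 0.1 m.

The local east axis at (φ, λ) is (−sin λ, cos λ, 0), so ΔE = −sin(75.981°)·439.6 + cos(75.981°)·461.7 = -314.66 m.
The local north axis is (−sin φ cos λ, −sin φ sin λ, cos φ), giving ΔN = 64.058 + 269.457 + 287.025 = 620.54 m.
Horizontal magnitude = √(ΔE² + ΔN²) = √((-314.66)² + 620.54²) = 695.76 m.

695.8 m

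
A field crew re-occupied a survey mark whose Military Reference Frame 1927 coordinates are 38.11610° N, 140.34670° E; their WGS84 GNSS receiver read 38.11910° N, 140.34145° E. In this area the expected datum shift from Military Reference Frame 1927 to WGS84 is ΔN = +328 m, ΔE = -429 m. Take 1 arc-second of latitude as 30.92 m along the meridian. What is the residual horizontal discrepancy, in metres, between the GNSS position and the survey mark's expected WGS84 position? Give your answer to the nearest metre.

31 m

Observed coordinate differences: Δφ = +0.00300°, Δλ = -0.00525°.
Converting to metres (1° lat = 111312 m, cos φ = 0.786762): observed ΔN = 333.9 m, observed ΔE = -459.8 m.
Subtracting the expected shift leaves a residual of 333.9 − (328) = 5.9 m north and -459.8 − (-429) = -30.8 m east.
Residual distance = √(5.9² + (-30.8)²) = 31.3 m.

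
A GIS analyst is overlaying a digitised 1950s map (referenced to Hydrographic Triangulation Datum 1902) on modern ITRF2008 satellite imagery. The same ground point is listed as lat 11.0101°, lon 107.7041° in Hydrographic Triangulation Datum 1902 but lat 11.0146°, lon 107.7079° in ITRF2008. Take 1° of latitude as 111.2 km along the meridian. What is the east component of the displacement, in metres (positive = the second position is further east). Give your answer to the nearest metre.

Δφ = 11.0146° − 11.0101° = +0.0045°; Δλ = 107.7079° − 107.7041° = +0.0038°.
ΔN = Δφ × 111200 = 500.4 m; ΔE = Δλ × 111200 × cos(11.0101°) = +0.0038 × 111200 × 0.981594 = 414.8 m.

ΔE = 415 m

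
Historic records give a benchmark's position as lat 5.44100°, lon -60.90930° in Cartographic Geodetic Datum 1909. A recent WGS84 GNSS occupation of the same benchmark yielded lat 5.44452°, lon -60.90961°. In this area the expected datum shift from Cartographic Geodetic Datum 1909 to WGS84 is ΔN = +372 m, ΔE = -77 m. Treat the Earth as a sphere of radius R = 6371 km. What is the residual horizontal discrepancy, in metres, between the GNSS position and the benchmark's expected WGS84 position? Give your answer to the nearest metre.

47 m

Observed coordinate differences: Δφ = +0.00352°, Δλ = -0.00031°.
Converting to metres (1° lat = 111195 m, cos φ = 0.995494): observed ΔN = 391.4 m, observed ΔE = -34.3 m.
Subtracting the expected shift leaves a residual of 391.4 − (372) = 19.4 m north and -34.3 − (-77) = 42.7 m east.
Residual distance = √(19.4² + 42.7²) = 46.9 m.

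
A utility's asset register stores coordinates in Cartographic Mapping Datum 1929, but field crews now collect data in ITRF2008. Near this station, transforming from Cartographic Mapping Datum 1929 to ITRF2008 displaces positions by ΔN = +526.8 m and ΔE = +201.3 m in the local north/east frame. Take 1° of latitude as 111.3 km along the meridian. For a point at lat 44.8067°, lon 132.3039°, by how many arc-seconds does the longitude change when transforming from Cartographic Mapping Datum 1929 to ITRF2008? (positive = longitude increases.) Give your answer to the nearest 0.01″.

At latitude 44.8067°, cos φ = 0.709488.
1° of longitude at this latitude = 111.3 × cos φ = 78.97 km, so Δλ = 201.3 / 78966.1 = 0.0025492° = 9.177″.

Δλ = 9.18″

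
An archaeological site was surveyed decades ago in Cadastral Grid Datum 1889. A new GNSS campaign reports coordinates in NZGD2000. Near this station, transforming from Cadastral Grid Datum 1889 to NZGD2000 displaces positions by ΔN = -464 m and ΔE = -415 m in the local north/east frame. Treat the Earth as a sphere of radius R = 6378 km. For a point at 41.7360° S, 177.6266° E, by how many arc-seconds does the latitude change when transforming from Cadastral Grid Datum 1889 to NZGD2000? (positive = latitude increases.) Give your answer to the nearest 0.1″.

Δφ = -15.0″

On a sphere of radius R, 1 rad of latitude = R, so Δφ = ΔN / R = -464.0 / 6378000 = -7.2750e-05 rad = -15.006″.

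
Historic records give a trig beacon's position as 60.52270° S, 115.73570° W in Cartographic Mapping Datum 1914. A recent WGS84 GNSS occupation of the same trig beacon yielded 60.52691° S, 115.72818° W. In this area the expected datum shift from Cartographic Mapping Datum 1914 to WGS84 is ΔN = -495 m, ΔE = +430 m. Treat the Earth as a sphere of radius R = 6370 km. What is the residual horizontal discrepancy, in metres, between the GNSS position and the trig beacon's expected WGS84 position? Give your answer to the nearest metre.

Observed coordinate differences: Δφ = -0.00421°, Δλ = +0.00752°.
Converting to metres (1° lat = 111177 m, cos φ = 0.492079): observed ΔN = -468.1 m, observed ΔE = 411.4 m.
Subtracting the expected shift leaves a residual of -468.1 − (-495) = 26.9 m north and 411.4 − (430) = -18.6 m east.
Residual distance = √(26.9² + (-18.6)²) = 32.7 m.

33 m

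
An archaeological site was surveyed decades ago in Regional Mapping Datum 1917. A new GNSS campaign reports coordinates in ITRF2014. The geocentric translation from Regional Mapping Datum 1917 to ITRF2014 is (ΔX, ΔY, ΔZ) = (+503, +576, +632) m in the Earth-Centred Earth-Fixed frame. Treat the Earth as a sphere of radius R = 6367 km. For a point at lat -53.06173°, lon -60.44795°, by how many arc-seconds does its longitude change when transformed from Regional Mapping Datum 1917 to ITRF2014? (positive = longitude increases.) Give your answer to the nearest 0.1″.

sin φ = -0.799283, cos φ = 0.600954, sin λ = -0.869908, cos λ = 0.493214.
East component: ΔE = −sin λ·ΔX + cos λ·ΔY = −(-0.869908)(503) + (0.493214)(576) = 721.66 m.
1° of latitude spans πR/180 = 111125 m; at latitude φ, 1° of longitude spans that × cos φ = 66781.1 m, so Δλ = 721.66 / 66781.1 × 3600 = 38.903″.

Δλ = 38.9″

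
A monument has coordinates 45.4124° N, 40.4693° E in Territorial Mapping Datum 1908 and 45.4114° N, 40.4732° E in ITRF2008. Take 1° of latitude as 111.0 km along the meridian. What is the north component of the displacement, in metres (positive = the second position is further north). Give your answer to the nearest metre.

ΔN = -111 m

Δφ = 45.4114° − 45.4124° = -0.0010°; Δλ = 40.4732° − 40.4693° = +0.0039°.
ΔN = Δφ × 111000 = -111.0 m; ΔE = Δλ × 111000 × cos(45.4124°) = +0.0039 × 111000 × 0.701999 = 303.9 m.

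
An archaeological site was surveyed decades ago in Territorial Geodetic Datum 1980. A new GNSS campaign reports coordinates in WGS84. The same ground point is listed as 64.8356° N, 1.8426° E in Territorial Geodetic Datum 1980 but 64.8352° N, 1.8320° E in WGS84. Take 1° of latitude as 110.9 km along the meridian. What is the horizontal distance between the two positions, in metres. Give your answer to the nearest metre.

Δφ = 64.8352° − 64.8356° = -0.0004°; Δλ = 1.8320° − 1.8426° = -0.0106°.
ΔN = Δφ × 110900 = -44.4 m; ΔE = Δλ × 110900 × cos(64.8356°) = -0.0106 × 110900 × 0.425217 = -499.9 m.
Distance = √(ΔE² + ΔN²) = √((-499.9)² + (-44.4)²) = 501.8 m.

502 m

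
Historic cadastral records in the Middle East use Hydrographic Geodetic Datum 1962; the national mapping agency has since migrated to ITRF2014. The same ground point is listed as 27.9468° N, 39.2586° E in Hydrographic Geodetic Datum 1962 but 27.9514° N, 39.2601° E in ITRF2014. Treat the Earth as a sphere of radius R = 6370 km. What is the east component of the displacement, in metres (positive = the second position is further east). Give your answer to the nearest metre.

Δφ = 27.9514° − 27.9468° = +0.0046°; Δλ = 39.2601° − 39.2586° = +0.0015°.
1° along a meridian = πR/180 = 111177 m.
ΔN = Δφ × 111177 = 511.4 m; ΔE = Δλ × 111177 × cos(27.9468°) = +0.0015 × 111177 × 0.883383 = 147.3 m.

ΔE = 147 m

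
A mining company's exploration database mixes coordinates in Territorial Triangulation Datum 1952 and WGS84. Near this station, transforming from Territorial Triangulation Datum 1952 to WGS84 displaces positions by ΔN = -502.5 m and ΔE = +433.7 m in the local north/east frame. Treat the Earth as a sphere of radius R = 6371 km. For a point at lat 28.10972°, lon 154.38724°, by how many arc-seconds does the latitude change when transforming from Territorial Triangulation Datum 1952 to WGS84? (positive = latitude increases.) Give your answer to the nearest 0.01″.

Δφ = -16.27″

On a sphere of radius R, 1 rad of latitude = R, so Δφ = ΔN / R = -502.5 / 6371000 = -7.8873e-05 rad = -16.269″.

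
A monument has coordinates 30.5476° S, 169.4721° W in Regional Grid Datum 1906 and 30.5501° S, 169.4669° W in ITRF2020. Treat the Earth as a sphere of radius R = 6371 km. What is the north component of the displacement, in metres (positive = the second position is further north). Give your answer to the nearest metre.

Δφ = -30.5501° − -30.5476° = -0.0025°; Δλ = -169.4669° − -169.4721° = +0.0052°.
1° along a meridian = πR/180 = 111195 m.
ΔN = Δφ × 111195 = -278.0 m; ΔE = Δλ × 111195 × cos(-30.5476°) = +0.0052 × 111195 × 0.861207 = 498.0 m.

ΔN = -278 m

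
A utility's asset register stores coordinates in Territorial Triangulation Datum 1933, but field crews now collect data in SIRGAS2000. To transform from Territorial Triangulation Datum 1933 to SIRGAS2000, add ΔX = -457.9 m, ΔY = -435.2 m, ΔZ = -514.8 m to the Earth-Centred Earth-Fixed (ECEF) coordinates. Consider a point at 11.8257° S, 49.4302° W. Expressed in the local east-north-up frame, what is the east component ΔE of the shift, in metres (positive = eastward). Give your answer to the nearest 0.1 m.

ΔE = -630.9 m

At φ = -11.8257°, λ = -49.4302°: sin φ = -0.204935, cos φ = 0.978776, sin λ = -0.759614, cos λ = 0.650374.
ΔE = −sin λ·ΔX + cos λ·ΔY = −(-0.759614)·(-457.9) + (0.650374)·(-435.2) = -630.87 m.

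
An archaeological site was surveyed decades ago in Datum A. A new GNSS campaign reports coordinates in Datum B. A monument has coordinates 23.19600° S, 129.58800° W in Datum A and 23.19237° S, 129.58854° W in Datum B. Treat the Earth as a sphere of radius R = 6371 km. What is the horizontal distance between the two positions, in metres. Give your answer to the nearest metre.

407 m

Δφ = -23.19237° − -23.19600° = +0.00363°; Δλ = -129.58854° − -129.58800° = -0.00054°.
1° along a meridian = πR/180 = 111195 m.
ΔN = Δφ × 111195 = 403.6 m; ΔE = Δλ × 111195 × cos(-23.19600°) = -0.00054 × 111195 × 0.919163 = -55.2 m.
Distance = √(ΔE² + ΔN²) = √((-55.2)² + 403.6²) = 407.4 m.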